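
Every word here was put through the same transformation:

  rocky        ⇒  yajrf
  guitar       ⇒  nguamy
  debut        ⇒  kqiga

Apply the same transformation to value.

cmsgq

The shift depends on letter class: consonant r→y is +7, but vowel o→a is +12. Vowels shift forward by 12 and consonants shift forward by 7.
Applying it to value: v(cons)+7=c, a(vowel)+12=m, l(cons)+7=s, u(vowel)+12=g, e(vowel)+12=q.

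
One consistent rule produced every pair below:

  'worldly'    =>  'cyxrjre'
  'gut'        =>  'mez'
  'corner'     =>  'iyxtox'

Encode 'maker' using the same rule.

The shift depends on letter class: consonant w→c is +6, but vowel o→y is +10. Two shifts are in play — +10 for a/e/i/o/u, +6 for every other letter.
Applying it to maker: m(cons)+6=s, a(vowel)+10=k, k(cons)+6=q, e(vowel)+10=o, r(cons)+6=x.

skqox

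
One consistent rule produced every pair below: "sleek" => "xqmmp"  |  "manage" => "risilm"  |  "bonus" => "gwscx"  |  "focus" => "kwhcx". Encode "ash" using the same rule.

ixm

The shift depends on letter class: consonant s→x is +5, but vowel e→m is +8. Vowels shift forward by 8 and consonants shift forward by 5.
Applying it to ash: a(vowel)+8=i, s(cons)+5=x, h(cons)+5=m.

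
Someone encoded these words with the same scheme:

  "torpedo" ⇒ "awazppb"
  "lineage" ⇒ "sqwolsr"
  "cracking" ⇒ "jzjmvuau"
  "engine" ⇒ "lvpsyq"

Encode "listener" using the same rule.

In torpedo: t→a is +7, o→w is +8, r→a is +9, p→z is +10 — the shift increases by 1 each position. The shift increases by 1 at each position, starting from +7: 7, 8, 9, ….
On listener: l+7=s, i+8=q, s+9=b, t+10=d, e+11=p, n+12=z, e+13=r, r+14=f.

sqbdpzrf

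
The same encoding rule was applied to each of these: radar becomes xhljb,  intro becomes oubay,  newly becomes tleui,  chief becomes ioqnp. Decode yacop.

In radar: r→x is +6, a→h is +7, d→l is +8, a→j is +9 — the shift increases by 1 each position. The shift increases by 1 at each position, starting from +6: 6, 7, 8, ….
Undoing it on yacop: y−6=s, a−7=t, c−8=u, o−9=f, p−10=f.

stuff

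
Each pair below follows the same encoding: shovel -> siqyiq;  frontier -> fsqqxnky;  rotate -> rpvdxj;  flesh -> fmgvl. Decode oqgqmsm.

In shovel: s→s is +0, h→i is +1, o→q is +2, v→y is +3 — the shift increases by 1 each position. The shift increases by 1 at each position, starting from +0: 0, 1, 2, ….
Decoding oqgqmsm: o−0=o, q−1=p, g−2=e, q−3=n, m−4=i, s−5=n, m−6=g.

opening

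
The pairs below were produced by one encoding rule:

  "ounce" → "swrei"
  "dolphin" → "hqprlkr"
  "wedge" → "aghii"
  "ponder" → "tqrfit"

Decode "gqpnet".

A repeating key of period 2 is used — shifts +4, +2 over and over.
Undoing it on gqpnet: g−4=c, q−2=o, p−4=l, n−2=l, e−4=a, t−2=r.

collar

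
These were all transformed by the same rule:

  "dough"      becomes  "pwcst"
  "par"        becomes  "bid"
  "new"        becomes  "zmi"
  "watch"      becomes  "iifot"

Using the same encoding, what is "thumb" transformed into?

Two shifts are in play — +8 for a/e/i/o/u, +12 for every other letter.
For thumb: t(cons)+12=f, h(cons)+12=t, u(vowel)+8=c, m(cons)+12=y, b(cons)+12=n.

ftcyn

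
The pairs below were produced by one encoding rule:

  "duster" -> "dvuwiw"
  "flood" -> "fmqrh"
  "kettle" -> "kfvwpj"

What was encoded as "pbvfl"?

patch

In duster: d→d is +0, u→v is +1, s→u is +2, t→w is +3 — the shift increases by 1 each position. Letter i (0-indexed) is shifted by i+0, so successive shifts are 0, 1, 2, ….
Decoding pbvfl: p−0=p, b−1=a, v−2=t, f−3=c, l−4=h.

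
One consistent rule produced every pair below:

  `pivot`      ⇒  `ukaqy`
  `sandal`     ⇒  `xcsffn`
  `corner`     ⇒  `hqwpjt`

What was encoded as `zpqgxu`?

Shifts by position in pivot: pos 0: p→u (+5), pos 1: i→k (+2), pos 2: v→a (+5), pos 3: o→q (+2) — repeating every 2. It's a Vigenère-style cipher with numeric key [5,2]: position i shifts by key[i mod 2].
Decoding zpqgxu: z−5=u, p−2=n, q−5=l, g−2=e, x−5=s, u−2=s.

unless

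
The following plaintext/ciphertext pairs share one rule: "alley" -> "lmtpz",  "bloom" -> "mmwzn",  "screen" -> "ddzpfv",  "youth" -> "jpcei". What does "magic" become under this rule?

Shifts by position in alley: pos 0: a→l (+11), pos 1: l→m (+1), pos 2: l→t (+8), pos 3: e→p (+11), pos 4: y→z (+1) — repeating every 3. A repeating key of period 3 is used — shifts +11, +1, +8 over and over.
On magic: m+11=x, a+1=b, g+8=o, i+11=t, c+1=d.

xbotd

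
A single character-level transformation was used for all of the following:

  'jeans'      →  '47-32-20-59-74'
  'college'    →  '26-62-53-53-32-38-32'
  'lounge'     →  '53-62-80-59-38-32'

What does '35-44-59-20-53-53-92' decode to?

With a=1..z=26, the number is 3·pos + 17.
Decoding 35-44-59-20-53-53-92: 35→(35−17)÷3=6=f, 44→(44−17)÷3=9=i, 59→(59−17)÷3=14=n, 20→(20−17)÷3=1=a, 53→(53−17)÷3=12=l, 53→(53−17)÷3=12=l, 92→(92−17)÷3=25=y.

finally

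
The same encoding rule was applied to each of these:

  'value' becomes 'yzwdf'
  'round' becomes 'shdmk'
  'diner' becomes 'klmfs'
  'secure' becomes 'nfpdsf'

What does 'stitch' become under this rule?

v(21)→y(24) and a(0)→z(25) fit y≡21x+25 (mod 26); the inverse of 21 mod 26 is 5. Treating letters as 0–25, the rule is x ↦ 21x + 25 (mod 26).
For stitch: s(18)→21·18+25≡13=n; t(19)→21·19+25≡8=i; i(8)→21·8+25≡11=l; t(19)→21·19+25≡8=i; c(2)→21·2+25≡15=p; h(7)→21·7+25≡16=q (all mod 26).

nilipq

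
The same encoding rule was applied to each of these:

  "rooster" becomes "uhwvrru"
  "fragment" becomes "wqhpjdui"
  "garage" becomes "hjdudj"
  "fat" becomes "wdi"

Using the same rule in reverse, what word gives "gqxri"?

found

The output letters match the input read backwards, each shifted +3: rooster reversed is retsoor. Read the word backwards and shift each letter +3.
Reversing it on gqxri: shift back: g−3=d, q−3=n, x−3=u, r−3=o, i−3=f → dnuof; then reverse → found.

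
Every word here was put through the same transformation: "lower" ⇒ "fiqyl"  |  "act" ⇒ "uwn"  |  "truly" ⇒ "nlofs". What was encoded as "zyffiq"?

Compare letters: l→f is +20, o→i is +20, w→q is +20 — a constant shift. Each letter is shifted forward by 20 in the alphabet (a Caesar shift of +20).
Reversing it on zyffiq: z−20=f, y−20=e, f−20=l, f−20=l, i−20=o, q−20=w.

fellow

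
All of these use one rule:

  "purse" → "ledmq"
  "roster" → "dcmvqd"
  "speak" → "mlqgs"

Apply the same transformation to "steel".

p(15)→l(11) and u(20)→e(4) fit y≡9x+6 (mod 26); the inverse of 9 mod 26 is 3. Each letter's alphabet position (a=0..z=25) is mapped through 9·x+6 mod 26 — an affine cipher.
For steel: s(18)→9·18+6≡12=m; t(19)→9·19+6≡21=v; e(4)→9·4+6≡16=q; e(4)→9·4+6≡16=q; l(11)→9·11+6≡1=b (all mod 26).

mvqqb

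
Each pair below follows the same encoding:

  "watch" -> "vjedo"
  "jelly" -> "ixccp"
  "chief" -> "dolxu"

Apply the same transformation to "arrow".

w(22)→v(21) and a(0)→j(9) fit y≡23x+9 (mod 26); the inverse of 23 mod 26 is 17. Treating letters as 0–25, the rule is x ↦ 23x + 9 (mod 26).
For arrow: a(0)→23·0+9≡9=j; r(17)→23·17+9≡10=k; r(17)→23·17+9≡10=k; o(14)→23·14+9≡19=t; w(22)→23·22+9≡21=v (all mod 26).

jkktv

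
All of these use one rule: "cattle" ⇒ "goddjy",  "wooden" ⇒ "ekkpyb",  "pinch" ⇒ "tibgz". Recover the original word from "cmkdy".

Each letter's alphabet position (a=0..z=25) is mapped through 9·x+14 mod 26 — an affine cipher.
Undoing it on cmkdy: c(2)→3·(2−14)≡16=q; m(12)→3·(12−14)≡20=u; k(10)→3·(10−14)≡14=o; d(3)→3·(3−14)≡19=t; y(24)→3·(24−14)≡4=e (all mod 26).

quote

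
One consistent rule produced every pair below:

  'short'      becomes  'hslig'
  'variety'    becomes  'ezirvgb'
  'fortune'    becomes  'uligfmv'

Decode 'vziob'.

Letters are reflected about the middle of the alphabet (position → 25−position): Atbash.
Undoing it on vziob: v↔e, z↔a, i↔r, o↔l, b↔y.

early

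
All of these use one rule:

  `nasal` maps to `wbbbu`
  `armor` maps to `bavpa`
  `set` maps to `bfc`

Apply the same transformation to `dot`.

The shift depends on letter class: consonant n→w is +9, but vowel a→b is +1. Vowels shift forward by 1 and consonants shift forward by 9.
On dot: d(cons)+9=m, o(vowel)+1=p, t(cons)+9=c.

mpc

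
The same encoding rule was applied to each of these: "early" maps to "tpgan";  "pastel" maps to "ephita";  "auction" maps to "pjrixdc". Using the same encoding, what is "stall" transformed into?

It's a constant shift of +15 (ROT15).
Applying it to stall: s+15=h, t+15=i, a+15=p, l+15=a, l+15=a.

hipaa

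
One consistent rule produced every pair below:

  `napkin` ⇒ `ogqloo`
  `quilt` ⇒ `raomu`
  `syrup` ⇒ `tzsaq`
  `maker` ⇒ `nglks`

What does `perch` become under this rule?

qksdi

The shift depends on letter class: consonant n→o is +1, but vowel a→g is +6. The rule splits by letter class: vowels +6, consonants +1.
For perch: p(cons)+1=q, e(vowel)+6=k, r(cons)+1=s, c(cons)+1=d, h(cons)+1=i.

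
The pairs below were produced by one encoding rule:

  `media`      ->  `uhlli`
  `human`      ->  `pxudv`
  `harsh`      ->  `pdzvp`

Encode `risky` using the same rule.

Shifts by position in media: pos 0: m→u (+8), pos 1: e→h (+3), pos 2: d→l (+8), pos 3: i→l (+3) — repeating every 2. The shifts repeat in a cycle of length 2: positions 0,1,… shift by +8, +3, then the pattern repeats.
On risky: r+8=z, i+3=l, s+8=a, k+3=n, y+8=g.

zlang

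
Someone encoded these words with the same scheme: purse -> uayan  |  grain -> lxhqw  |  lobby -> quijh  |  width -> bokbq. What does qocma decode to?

In purse: p→u is +5, u→a is +6, r→y is +7, s→a is +8 — the shift increases by 1 each position. Letter i (0-indexed) is shifted by i+5, so successive shifts are 5, 6, 7, ….
Undoing it on qocma: q−5=l, o−6=i, c−7=v, m−8=e, a−9=r.

liver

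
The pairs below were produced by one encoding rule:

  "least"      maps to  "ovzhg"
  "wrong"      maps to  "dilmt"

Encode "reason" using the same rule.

ivzhlm

Letters are reflected about the middle of the alphabet (position → 25−position): Atbash.
On reason: r↔i, e↔v, a↔z, s↔h, o↔l, n↔m.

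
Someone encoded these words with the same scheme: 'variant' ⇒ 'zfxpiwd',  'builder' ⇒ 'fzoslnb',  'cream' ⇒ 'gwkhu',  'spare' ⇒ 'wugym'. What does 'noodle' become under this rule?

In variant: v→z is +4, a→f is +5, r→x is +6, i→p is +7 — the shift increases by 1 each position. Each letter shifts forward by (position + 4), i.e. 4, 5, 6, … — the shift grows by one for each successive letter.
For noodle: n+4=r, o+5=t, o+6=u, d+7=k, l+8=t, e+9=n.

rtuktn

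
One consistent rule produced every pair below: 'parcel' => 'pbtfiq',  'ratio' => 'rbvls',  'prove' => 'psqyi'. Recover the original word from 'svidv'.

Letter i (0-indexed) is shifted by i+0, so successive shifts are 0, 1, 2, ….
Undoing it on svidv: s−0=s, v−1=u, i−2=g, d−3=a, v−4=r.

sugar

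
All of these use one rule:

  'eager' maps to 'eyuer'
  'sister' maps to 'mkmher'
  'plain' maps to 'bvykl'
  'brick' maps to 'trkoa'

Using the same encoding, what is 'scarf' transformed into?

moyrz

e(4)→e(4) and a(0)→y(24) fit y≡21x+24 (mod 26); the inverse of 21 mod 26 is 5. Each letter's alphabet position (a=0..z=25) is mapped through 21·x+24 mod 26 — an affine cipher.
On scarf: s(18)→21·18+24≡12=m; c(2)→21·2+24≡14=o; a(0)→21·0+24≡24=y; r(17)→21·17+24≡17=r; f(5)→21·5+24≡25=z (all mod 26).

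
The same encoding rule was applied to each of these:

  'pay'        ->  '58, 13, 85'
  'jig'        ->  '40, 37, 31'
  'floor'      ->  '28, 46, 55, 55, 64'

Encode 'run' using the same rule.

64, 73, 52

p(#16)→58 and a(#1)→13: differences scale by 3, so n = 3·pos + 10. With a=1..z=26, the number is 3·pos + 10.
Applying it to run: r=18→64, u=21→73, n=14→52.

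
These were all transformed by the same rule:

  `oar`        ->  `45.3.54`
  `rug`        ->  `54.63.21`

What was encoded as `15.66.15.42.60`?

event

Each letter becomes 3×(its alphabet position, a=1..z=26).
Reversing it on 15.66.15.42.60: 15→(15−0)÷3=5=e, 66→(66−0)÷3=22=v, 15→(15−0)÷3=5=e, 42→(42−0)÷3=14=n, 60→(60−0)÷3=20=t.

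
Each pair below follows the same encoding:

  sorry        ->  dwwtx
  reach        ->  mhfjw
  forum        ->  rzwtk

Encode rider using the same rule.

The output letters match the input read backwards, each shifted +5: sorry reversed is yrros. Read the word backwards and shift each letter +5.
On rider: reverse → redir; then shift: r+5=w, e+5=j, d+5=i, i+5=n, r+5=w.

wjinw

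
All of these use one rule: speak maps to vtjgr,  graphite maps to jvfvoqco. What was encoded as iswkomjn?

forehead

In speak: s→v is +3, p→t is +4, e→j is +5, a→g is +6 — the shift increases by 1 each position. The shift increases by 1 at each position, starting from +3: 3, 4, 5, ….
Reversing it on iswkomjn: i−3=f, s−4=o, w−5=r, k−6=e, o−7=h, m−8=e, j−9=a, n−10=d.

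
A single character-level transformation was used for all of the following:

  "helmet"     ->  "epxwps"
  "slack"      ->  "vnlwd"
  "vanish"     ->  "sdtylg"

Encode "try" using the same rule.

The output letters match the input read backwards, each shifted +11: helmet reversed is temleh. Read the word backwards and shift each letter +11.
For try: reverse → yrt; then shift: y+11=j, r+11=c, t+11=e.

jce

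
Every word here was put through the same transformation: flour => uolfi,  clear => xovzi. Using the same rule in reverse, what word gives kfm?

Each pair mirrors across the alphabet (f↔u, l↔o, o↔l): positions sum to 25. Letters are reflected about the middle of the alphabet (position → 25−position): Atbash.
Reversing it on kfm: k↔p, f↔u, m↔n.

pun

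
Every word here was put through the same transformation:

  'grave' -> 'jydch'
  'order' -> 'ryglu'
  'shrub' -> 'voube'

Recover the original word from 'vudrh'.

Shifts by position in grave: pos 0: g→j (+3), pos 1: r→y (+7), pos 2: a→d (+3), pos 3: v→c (+7) — repeating every 2. It's a Vigenère-style cipher with numeric key [3,7]: position i shifts by key[i mod 2].
Undoing it on vudrh: v−3=s, u−7=n, d−3=a, r−7=k, h−3=e.

snake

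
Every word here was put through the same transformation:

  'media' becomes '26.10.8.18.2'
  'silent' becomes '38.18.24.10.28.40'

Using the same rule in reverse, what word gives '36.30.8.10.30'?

rodeo

m(#13)→26 and e(#5)→10: differences scale by 2, so n = 2·pos + 0. Each letter becomes 2×(its alphabet position, a=1..z=26).
Undoing it on 36.30.8.10.30: 36→(36−0)÷2=18=r, 30→(30−0)÷2=15=o, 8→(8−0)÷2=4=d, 10→(10−0)÷2=5=e, 30→(30−0)÷2=15=o.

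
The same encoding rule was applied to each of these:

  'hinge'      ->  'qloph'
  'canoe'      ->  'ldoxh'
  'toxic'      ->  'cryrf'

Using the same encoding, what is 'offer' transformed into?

xignu

Shifts by position in hinge: pos 0: h→q (+9), pos 1: i→l (+3), pos 2: n→o (+1), pos 3: g→p (+9), pos 4: e→h (+3) — repeating every 3. It's a Vigenère-style cipher with numeric key [9,3,1]: position i shifts by key[i mod 3].
For offer: o+9=x, f+3=i, f+1=g, e+9=n, r+3=u.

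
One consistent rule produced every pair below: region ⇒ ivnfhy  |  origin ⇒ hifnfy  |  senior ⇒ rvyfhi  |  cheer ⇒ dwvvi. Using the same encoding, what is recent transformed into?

ivdvya

r(17)→i(8) and e(4)→v(21) fit y≡9x+11 (mod 26); the inverse of 9 mod 26 is 3. This is an affine cipher: with a=0,…,z=25, each position x becomes (9x+11) mod 26.
On recent: r(17)→9·17+11≡8=i; e(4)→9·4+11≡21=v; c(2)→9·2+11≡3=d; e(4)→9·4+11≡21=v; n(13)→9·13+11≡24=y; t(19)→9·19+11≡0=a (all mod 26).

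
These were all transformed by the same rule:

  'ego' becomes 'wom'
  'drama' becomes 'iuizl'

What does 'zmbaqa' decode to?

sister

The output letters match the input read backwards, each shifted +8: ego reversed is oge. Read the word backwards and shift each letter +8.
Undoing it on zmbaqa: shift back: z−8=r, m−8=e, b−8=t, a−8=s, q−8=i, a−8=s → retsis; then reverse → sister.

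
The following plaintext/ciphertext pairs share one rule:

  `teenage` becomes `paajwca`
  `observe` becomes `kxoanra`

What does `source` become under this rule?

Compare letters: t→p is +22, e→a is +22, e→a is +22 — a constant shift. Each letter is shifted forward by 22 in the alphabet (a Caesar shift of +22).
Applying it to source: s+22=o, o+22=k, u+22=q, r+22=n, c+22=y, e+22=a.

okqnya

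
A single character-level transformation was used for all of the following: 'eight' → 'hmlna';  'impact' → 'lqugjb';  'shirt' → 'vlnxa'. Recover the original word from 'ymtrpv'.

violin

In eight: e→h is +3, i→m is +4, g→l is +5, h→n is +6 — the shift increases by 1 each position. Letter i (0-indexed) is shifted by i+3, so successive shifts are 3, 4, 5, ….
Reversing it on ymtrpv: y−3=v, m−4=i, t−5=o, r−6=l, p−7=i, v−8=n.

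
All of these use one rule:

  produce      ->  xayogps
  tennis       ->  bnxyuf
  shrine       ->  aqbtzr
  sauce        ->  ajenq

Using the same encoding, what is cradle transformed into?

kakoxr

In produce: p→x is +8, r→a is +9, o→y is +10, d→o is +11 — the shift increases by 1 each position. The shift increases by 1 at each position, starting from +8: 8, 9, 10, ….
For cradle: c+8=k, r+9=a, a+10=k, d+11=o, l+12=x, e+13=r.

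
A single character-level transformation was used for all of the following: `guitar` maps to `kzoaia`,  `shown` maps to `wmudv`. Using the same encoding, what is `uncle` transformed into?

Each letter shifts forward by (position + 4), i.e. 4, 5, 6, … — the shift grows by one for each successive letter.
For uncle: u+4=y, n+5=s, c+6=i, l+7=s, e+8=m.

ysism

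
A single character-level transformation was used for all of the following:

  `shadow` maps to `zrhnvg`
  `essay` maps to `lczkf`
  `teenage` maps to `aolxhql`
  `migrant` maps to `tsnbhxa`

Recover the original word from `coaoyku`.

veteran

The shifts repeat in a cycle of length 2: positions 0,1,… shift by +7, +10, then the pattern repeats.
Reversing it on coaoyku: c−7=v, o−10=e, a−7=t, o−10=e, y−7=r, k−10=a, u−7=n.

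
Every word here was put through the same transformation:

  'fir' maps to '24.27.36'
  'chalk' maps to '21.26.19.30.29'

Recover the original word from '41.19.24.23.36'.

f is letter #6 and maps to 24: an offset of 18. Letters become their 1-based position plus 18 (so a→19, b→20, …).
Undoing it on 41.19.24.23.36: 41→(41−18)÷1=23=w, 19→(19−18)÷1=1=a, 24→(24−18)÷1=6=f, 23→(23−18)÷1=5=e, 36→(36−18)÷1=18=r.

wafer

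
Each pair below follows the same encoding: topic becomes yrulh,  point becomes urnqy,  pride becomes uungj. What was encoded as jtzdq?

equal

It's a Vigenère-style cipher with numeric key [5,3]: position i shifts by key[i mod 2].
Decoding jtzdq: j−5=e, t−3=q, z−5=u, d−3=a, q−5=l.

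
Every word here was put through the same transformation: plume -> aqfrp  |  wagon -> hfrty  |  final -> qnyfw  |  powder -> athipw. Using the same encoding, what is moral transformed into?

xtcfw

Shifts by position in plume: pos 0: p→a (+11), pos 1: l→q (+5), pos 2: u→f (+11), pos 3: m→r (+5) — repeating every 2. The shifts repeat in a cycle of length 2: positions 0,1,… shift by +11, +5, then the pattern repeats.
Applying it to moral: m+11=x, o+5=t, r+11=c, a+5=f, l+11=w.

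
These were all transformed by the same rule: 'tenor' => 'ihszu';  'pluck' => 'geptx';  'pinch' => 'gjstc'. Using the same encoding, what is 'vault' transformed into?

wfpei

t(19)→i(8) and e(4)→h(7) fit y≡7x+5 (mod 26); the inverse of 7 mod 26 is 15. Treating letters as 0–25, the rule is x ↦ 7x + 5 (mod 26).
For vault: v(21)→7·21+5≡22=w; a(0)→7·0+5≡5=f; u(20)→7·20+5≡15=p; l(11)→7·11+5≡4=e; t(19)→7·19+5≡8=i (all mod 26).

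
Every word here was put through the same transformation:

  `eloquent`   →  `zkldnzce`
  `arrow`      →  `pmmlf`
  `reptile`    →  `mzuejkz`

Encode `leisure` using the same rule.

This is an affine cipher: with a=0,…,z=25, each position x becomes (9x+15) mod 26.
For leisure: l(11)→9·11+15≡10=k; e(4)→9·4+15≡25=z; i(8)→9·8+15≡9=j; s(18)→9·18+15≡21=v; u(20)→9·20+15≡13=n; r(17)→9·17+15≡12=m; e(4)→9·4+15≡25=z (all mod 26).

kzjvnmz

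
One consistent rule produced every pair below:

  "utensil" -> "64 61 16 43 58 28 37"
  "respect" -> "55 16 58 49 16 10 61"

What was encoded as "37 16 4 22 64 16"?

league

u(#21)→64 and t(#20)→61: differences scale by 3, so n = 3·pos + 1. Each letter becomes 3×(its alphabet position, a=1..z=26) + 1.
Decoding 37 16 4 22 64 16: 37→(37−1)÷3=12=l, 16→(16−1)÷3=5=e, 4→(4−1)÷3=1=a, 22→(22−1)÷3=7=g, 64→(64−1)÷3=21=u, 16→(16−1)÷3=5=e.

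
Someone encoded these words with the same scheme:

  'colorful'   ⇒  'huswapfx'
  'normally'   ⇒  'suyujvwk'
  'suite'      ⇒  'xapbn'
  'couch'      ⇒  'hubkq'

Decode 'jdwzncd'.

express

Letter i (0-indexed) is shifted by i+5, so successive shifts are 5, 6, 7, ….
Decoding jdwzncd: j−5=e, d−6=x, w−7=p, z−8=r, n−9=e, c−10=s, d−11=s.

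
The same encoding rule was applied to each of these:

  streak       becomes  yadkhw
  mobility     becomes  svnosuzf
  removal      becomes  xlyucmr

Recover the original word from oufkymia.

interact

Shifts by position in streak: pos 0: s→y (+6), pos 1: t→a (+7), pos 2: r→d (+12), pos 3: e→k (+6), pos 4: a→h (+7), pos 5: k→w (+12) — repeating every 3. The shifts repeat in a cycle of length 3: positions 0,1,… shift by +6, +7, +12, then the pattern repeats.
Decoding oufkymia: o−6=i, u−7=n, f−12=t, k−6=e, y−7=r, m−12=a, i−6=c, a−7=t.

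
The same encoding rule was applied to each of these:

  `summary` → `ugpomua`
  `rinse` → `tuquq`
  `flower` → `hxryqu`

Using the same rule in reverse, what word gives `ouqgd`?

miner

The shifts repeat in a cycle of length 3: positions 0,1,… shift by +2, +12, +3, then the pattern repeats.
Decoding ouqgd: o−2=m, u−12=i, q−3=n, g−2=e, d−12=r.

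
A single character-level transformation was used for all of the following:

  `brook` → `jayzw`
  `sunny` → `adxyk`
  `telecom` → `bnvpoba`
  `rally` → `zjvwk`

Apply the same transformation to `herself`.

In brook: b→j is +8, r→a is +9, o→y is +10, o→z is +11 — the shift increases by 1 each position. The shift increases by 1 at each position, starting from +8: 8, 9, 10, ….
On herself: h+8=p, e+9=n, r+10=b, s+11=d, e+12=q, l+13=y, f+14=t.

pnbdqyt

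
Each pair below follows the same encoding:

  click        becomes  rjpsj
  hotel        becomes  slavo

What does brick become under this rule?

rjpyi

The output letters match the input read backwards, each shifted +7: click reversed is kcilc. The word is reversed, then every letter is shifted forward by 7.
For brick: reverse → kcirb; then shift: k+7=r, c+7=j, i+7=p, r+7=y, b+7=i.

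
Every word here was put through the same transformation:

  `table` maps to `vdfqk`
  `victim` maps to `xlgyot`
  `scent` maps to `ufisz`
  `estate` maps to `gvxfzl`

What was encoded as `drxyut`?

bottom

In table: t→v is +2, a→d is +3, b→f is +4, l→q is +5 — the shift increases by 1 each position. Letter i (0-indexed) is shifted by i+2, so successive shifts are 2, 3, 4, ….
Undoing it on drxyut: d−2=b, r−3=o, x−4=t, y−5=t, u−6=o, t−7=m.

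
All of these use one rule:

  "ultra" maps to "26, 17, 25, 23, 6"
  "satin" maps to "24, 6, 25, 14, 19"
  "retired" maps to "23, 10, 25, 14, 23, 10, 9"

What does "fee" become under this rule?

Each letter is replaced by its alphabet position (a=1..z=26) + 5.
Applying it to fee: f=6→11, e=5→10, e=5→10.

11, 10, 10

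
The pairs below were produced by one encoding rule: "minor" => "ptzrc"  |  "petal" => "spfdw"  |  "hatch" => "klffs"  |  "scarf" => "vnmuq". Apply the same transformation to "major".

plvrc

Shifts by position in minor: pos 0: m→p (+3), pos 1: i→t (+11), pos 2: n→z (+12), pos 3: o→r (+3), pos 4: r→c (+11) — repeating every 3. A repeating key of period 3 is used — shifts +3, +11, +12 over and over.
For major: m+3=p, a+11=l, j+12=v, o+3=r, r+11=c.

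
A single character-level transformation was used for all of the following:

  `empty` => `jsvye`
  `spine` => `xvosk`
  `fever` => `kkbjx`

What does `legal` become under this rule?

qkmfr

Shifts by position in empty: pos 0: e→j (+5), pos 1: m→s (+6), pos 2: p→v (+6), pos 3: t→y (+5), pos 4: y→e (+6) — repeating every 3. The shifts repeat in a cycle of length 3: positions 0,1,… shift by +5, +6, +6, then the pattern repeats.
Applying it to legal: l+5=q, e+6=k, g+6=m, a+5=f, l+6=r.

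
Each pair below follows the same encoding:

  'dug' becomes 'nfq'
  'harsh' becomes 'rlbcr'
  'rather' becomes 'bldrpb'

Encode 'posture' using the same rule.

Two shifts are in play — +11 for a/e/i/o/u, +10 for every other letter.
Applying it to posture: p(cons)+10=z, o(vowel)+11=z, s(cons)+10=c, t(cons)+10=d, u(vowel)+11=f, r(cons)+10=b, e(vowel)+11=p.

zzcdfbp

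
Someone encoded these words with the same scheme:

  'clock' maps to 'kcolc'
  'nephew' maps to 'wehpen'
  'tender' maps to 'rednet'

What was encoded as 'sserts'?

The output letters match the input read backwards: clock reversed is kcolc. The word is simply reversed.
Reversing it on sserts: then reverse → stress.

stress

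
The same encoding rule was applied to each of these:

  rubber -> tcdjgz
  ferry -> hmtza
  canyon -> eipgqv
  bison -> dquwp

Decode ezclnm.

Shifts by position in rubber: pos 0: r→t (+2), pos 1: u→c (+8), pos 2: b→d (+2), pos 3: b→j (+8) — repeating every 2. It's a Vigenère-style cipher with numeric key [2,8]: position i shifts by key[i mod 2].
Decoding ezclnm: e−2=c, z−8=r, c−2=a, l−8=d, n−2=l, m−8=e.

cradle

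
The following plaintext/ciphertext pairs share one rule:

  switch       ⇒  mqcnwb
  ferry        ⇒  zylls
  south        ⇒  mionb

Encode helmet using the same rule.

byfgyn

Compare letters: s→m is +20, w→q is +20, i→c is +20 — a constant shift. It's a constant shift of +20 (ROT20).
On helmet: h+20=b, e+20=y, l+20=f, m+20=g, e+20=y, t+20=n.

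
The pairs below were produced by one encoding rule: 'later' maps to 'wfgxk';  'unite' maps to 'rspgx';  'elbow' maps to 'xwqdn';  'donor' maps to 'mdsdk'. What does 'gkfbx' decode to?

trace

l(11)→w(22) and a(0)→f(5) fit y≡11x+5 (mod 26); the inverse of 11 mod 26 is 19. This is an affine cipher: with a=0,…,z=25, each position x becomes (11x+5) mod 26.
Decoding gkfbx: g(6)→19·(6−5)≡19=t; k(10)→19·(10−5)≡17=r; f(5)→19·(5−5)≡0=a; b(1)→19·(1−5)≡2=c; x(23)→19·(23−5)≡4=e (all mod 26).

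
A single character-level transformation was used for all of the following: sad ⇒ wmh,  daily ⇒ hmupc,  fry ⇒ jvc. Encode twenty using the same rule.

The rule splits by letter class: vowels +12, consonants +4.
On twenty: t(cons)+4=x, w(cons)+4=a, e(vowel)+12=q, n(cons)+4=r, t(cons)+4=x, y(cons)+4=c.

xaqrxc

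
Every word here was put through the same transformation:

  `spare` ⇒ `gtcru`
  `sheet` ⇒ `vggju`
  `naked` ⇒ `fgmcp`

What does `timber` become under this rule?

tgdokv

The output letters match the input read backwards, each shifted +2: spare reversed is eraps. The word is reversed, then every letter is shifted forward by 2.
Applying it to timber: reverse → rebmit; then shift: r+2=t, e+2=g, b+2=d, m+2=o, i+2=k, t+2=v.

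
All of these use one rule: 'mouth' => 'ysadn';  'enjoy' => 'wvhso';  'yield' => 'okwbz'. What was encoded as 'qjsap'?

group

m(12)→y(24) and o(14)→s(18) fit y≡23x+8 (mod 26); the inverse of 23 mod 26 is 17. Each letter's alphabet position (a=0..z=25) is mapped through 23·x+8 mod 26 — an affine cipher.
Undoing it on qjsap: q(16)→17·(16−8)≡6=g; j(9)→17·(9−8)≡17=r; s(18)→17·(18−8)≡14=o; a(0)→17·(0−8)≡20=u; p(15)→17·(15−8)≡15=p (all mod 26).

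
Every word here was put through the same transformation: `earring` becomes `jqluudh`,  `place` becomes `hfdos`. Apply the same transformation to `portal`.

The output letters match the input read backwards, each shifted +3: earring reversed is gnirrae. Two steps: reverse the string, then apply a Caesar shift of +3.
On portal: reverse → latrop; then shift: l+3=o, a+3=d, t+3=w, r+3=u, o+3=r, p+3=s.

odwurs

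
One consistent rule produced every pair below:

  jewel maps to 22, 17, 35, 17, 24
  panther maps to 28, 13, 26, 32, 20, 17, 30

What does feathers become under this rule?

j is letter #10 and maps to 22: an offset of 12. The number is (letter's place in the alphabet, a=1) + 12.
For feathers: f=6→18, e=5→17, a=1→13, t=20→32, h=8→20, e=5→17, r=18→30, s=19→31.

18, 17, 13, 32, 20, 17, 30, 31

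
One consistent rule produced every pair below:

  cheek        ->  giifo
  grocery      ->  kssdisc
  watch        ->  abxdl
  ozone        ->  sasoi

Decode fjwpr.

bison

Shifts by position in cheek: pos 0: c→g (+4), pos 1: h→i (+1), pos 2: e→i (+4), pos 3: e→f (+1) — repeating every 2. It's a Vigenère-style cipher with numeric key [4,1]: position i shifts by key[i mod 2].
Decoding fjwpr: f−4=b, j−1=i, w−4=s, p−1=o, r−4=n.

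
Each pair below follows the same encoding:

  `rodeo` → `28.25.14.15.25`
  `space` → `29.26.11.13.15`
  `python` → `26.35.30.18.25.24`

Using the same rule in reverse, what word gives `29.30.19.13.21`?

stick

The number is (letter's place in the alphabet, a=1) + 10.
Undoing it on 29.30.19.13.21: 29→(29−10)÷1=19=s, 30→(30−10)÷1=20=t, 19→(19−10)÷1=9=i, 13→(13−10)÷1=3=c, 21→(21−10)÷1=11=k.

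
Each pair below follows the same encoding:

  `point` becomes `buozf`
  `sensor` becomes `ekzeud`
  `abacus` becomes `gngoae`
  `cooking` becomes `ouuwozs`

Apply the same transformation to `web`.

ikn

The shift depends on letter class: consonant p→b is +12, but vowel o→u is +6. Two shifts are in play — +6 for a/e/i/o/u, +12 for every other letter.
Applying it to web: w(cons)+12=i, e(vowel)+6=k, b(cons)+12=n.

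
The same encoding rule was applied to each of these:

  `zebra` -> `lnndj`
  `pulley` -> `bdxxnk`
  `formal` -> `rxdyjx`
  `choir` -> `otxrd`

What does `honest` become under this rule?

The shift depends on letter class: consonant z→l is +12, but vowel e→n is +9. Vowels shift forward by 9 and consonants shift forward by 12.
Applying it to honest: h(cons)+12=t, o(vowel)+9=x, n(cons)+12=z, e(vowel)+9=n, s(cons)+12=e, t(cons)+12=f.

txznef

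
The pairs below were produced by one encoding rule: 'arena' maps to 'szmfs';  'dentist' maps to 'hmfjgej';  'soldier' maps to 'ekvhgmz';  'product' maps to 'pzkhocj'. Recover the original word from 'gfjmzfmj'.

internet

a(0)→s(18) and r(17)→z(25) fit y≡5x+18 (mod 26); the inverse of 5 mod 26 is 21. Each letter's alphabet position (a=0..z=25) is mapped through 5·x+18 mod 26 — an affine cipher.
Undoing it on gfjmzfmj: g(6)→21·(6−18)≡8=i; f(5)→21·(5−18)≡13=n; j(9)→21·(9−18)≡19=t; m(12)→21·(12−18)≡4=e; z(25)→21·(25−18)≡17=r; f(5)→21·(5−18)≡13=n; m(12)→21·(12−18)≡4=e; j(9)→21·(9−18)≡19=t (all mod 26).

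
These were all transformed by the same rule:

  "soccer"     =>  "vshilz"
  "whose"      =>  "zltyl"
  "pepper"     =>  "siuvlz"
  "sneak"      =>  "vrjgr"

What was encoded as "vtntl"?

Each letter shifts forward by (position + 3), i.e. 3, 4, 5, … — the shift grows by one for each successive letter.
Decoding vtntl: v−3=s, t−4=p, n−5=i, t−6=n, l−7=e.

spine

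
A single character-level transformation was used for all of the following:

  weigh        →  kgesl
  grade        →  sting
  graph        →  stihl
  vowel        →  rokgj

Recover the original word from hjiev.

Treating letters as 0–25, the rule is x ↦ 19x + 8 (mod 26).
Undoing it on hjiev: h(7)→11·(7−8)≡15=p; j(9)→11·(9−8)≡11=l; i(8)→11·(8−8)≡0=a; e(4)→11·(4−8)≡8=i; v(21)→11·(21−8)≡13=n (all mod 26).

plain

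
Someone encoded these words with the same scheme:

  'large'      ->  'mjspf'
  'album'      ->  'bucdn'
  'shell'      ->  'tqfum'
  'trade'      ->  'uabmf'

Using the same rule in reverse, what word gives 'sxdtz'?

Shifts by position in large: pos 0: l→m (+1), pos 1: a→j (+9), pos 2: r→s (+1), pos 3: g→p (+9) — repeating every 2. A repeating key of period 2 is used — shifts +1, +9 over and over.
Decoding sxdtz: s−1=r, x−9=o, d−1=c, t−9=k, z−1=y.

rocky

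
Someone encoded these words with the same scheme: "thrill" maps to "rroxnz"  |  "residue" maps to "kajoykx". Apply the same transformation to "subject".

zikphay

Read the word backwards and shift each letter +6.
For subject: reverse → tcejbus; then shift: t+6=z, c+6=i, e+6=k, j+6=p, b+6=h, u+6=a, s+6=y.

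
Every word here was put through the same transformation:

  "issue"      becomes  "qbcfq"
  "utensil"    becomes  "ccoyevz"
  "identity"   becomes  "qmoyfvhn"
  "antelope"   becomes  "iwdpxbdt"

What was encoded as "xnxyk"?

In issue: i→q is +8, s→b is +9, s→c is +10, u→f is +11 — the shift increases by 1 each position. The shift increases by 1 at each position, starting from +8: 8, 9, 10, ….
Undoing it on xnxyk: x−8=p, n−9=e, x−10=n, y−11=n, k−12=y.

penny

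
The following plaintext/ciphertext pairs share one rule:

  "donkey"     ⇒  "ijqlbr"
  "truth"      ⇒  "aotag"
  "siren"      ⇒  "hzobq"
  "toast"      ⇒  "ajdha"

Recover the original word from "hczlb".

d(3)→i(8) and o(14)→j(9) fit y≡19x+3 (mod 26); the inverse of 19 mod 26 is 11. This is an affine cipher: with a=0,…,z=25, each position x becomes (19x+3) mod 26.
Reversing it on hczlb: h(7)→11·(7−3)≡18=s; c(2)→11·(2−3)≡15=p; z(25)→11·(25−3)≡8=i; l(11)→11·(11−3)≡10=k; b(1)→11·(1−3)≡4=e (all mod 26).

spike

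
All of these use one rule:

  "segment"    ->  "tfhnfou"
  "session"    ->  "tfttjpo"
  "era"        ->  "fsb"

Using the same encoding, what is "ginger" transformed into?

Compare letters: s→t is +1, e→f is +1, g→h is +1 — a constant shift. This is a Caesar cipher with shift 1.
Applying it to ginger: g+1=h, i+1=j, n+1=o, g+1=h, e+1=f, r+1=s.

hjohfs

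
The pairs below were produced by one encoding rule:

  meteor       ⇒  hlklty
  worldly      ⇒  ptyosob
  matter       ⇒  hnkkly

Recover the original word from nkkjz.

m(12)→h(7) and e(4)→l(11) fit y≡19x+13 (mod 26); the inverse of 19 mod 26 is 11. This is an affine cipher: with a=0,…,z=25, each position x becomes (19x+13) mod 26.
Reversing it on nkkjz: n(13)→11·(13−13)≡0=a; k(10)→11·(10−13)≡19=t; k(10)→11·(10−13)≡19=t; j(9)→11·(9−13)≡8=i; z(25)→11·(25−13)≡2=c (all mod 26).

attic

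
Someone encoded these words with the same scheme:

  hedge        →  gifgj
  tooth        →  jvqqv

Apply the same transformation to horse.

gutqj

The output letters match the input read backwards, each shifted +2: hedge reversed is egdeh. The word is reversed, then every letter is shifted forward by 2.
Applying it to horse: reverse → esroh; then shift: e+2=g, s+2=u, r+2=t, o+2=q, h+2=j.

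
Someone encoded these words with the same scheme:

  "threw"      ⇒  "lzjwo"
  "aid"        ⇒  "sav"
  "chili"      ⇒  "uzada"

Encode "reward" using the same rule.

jwosjv

Compare letters: t→l is +18, h→z is +18, r→j is +18 — a constant shift. Each letter is shifted forward by 18 in the alphabet (a Caesar shift of +18).
On reward: r+18=j, e+18=w, w+18=o, a+18=s, r+18=j, d+18=v.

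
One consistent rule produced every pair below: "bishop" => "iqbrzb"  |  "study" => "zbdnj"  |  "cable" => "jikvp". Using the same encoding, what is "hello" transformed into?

omuvz

In bishop: b→i is +7, i→q is +8, s→b is +9, h→r is +10 — the shift increases by 1 each position. Each letter shifts forward by (position + 7), i.e. 7, 8, 9, … — the shift grows by one for each successive letter.
On hello: h+7=o, e+8=m, l+9=u, l+10=v, o+11=z.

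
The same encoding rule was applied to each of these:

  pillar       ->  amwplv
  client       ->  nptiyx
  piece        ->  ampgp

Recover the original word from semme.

habit

It's a Vigenère-style cipher with numeric key [11,4]: position i shifts by key[i mod 2].
Reversing it on semme: s−11=h, e−4=a, m−11=b, m−4=i, e−11=t.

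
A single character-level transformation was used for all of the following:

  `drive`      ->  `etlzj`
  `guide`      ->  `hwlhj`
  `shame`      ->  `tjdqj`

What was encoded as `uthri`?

trend

In drive: d→e is +1, r→t is +2, i→l is +3, v→z is +4 — the shift increases by 1 each position. The shift increases by 1 at each position, starting from +1: 1, 2, 3, ….
Undoing it on uthri: u−1=t, t−2=r, h−3=e, r−4=n, i−5=d.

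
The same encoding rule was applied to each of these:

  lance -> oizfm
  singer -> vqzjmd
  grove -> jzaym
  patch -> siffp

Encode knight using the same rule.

nvujpf

Shifts by position in lance: pos 0: l→o (+3), pos 1: a→i (+8), pos 2: n→z (+12), pos 3: c→f (+3), pos 4: e→m (+8) — repeating every 3. It's a Vigenère-style cipher with numeric key [3,8,12]: position i shifts by key[i mod 3].
On knight: k+3=n, n+8=v, i+12=u, g+3=j, h+8=p, t+12=f.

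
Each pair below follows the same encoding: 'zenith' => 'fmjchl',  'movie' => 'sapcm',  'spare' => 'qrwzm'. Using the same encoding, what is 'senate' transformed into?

qmjwhm

z(25)→f(5) and e(4)→m(12) fit y≡17x+22 (mod 26); the inverse of 17 mod 26 is 23. This is an affine cipher: with a=0,…,z=25, each position x becomes (17x+22) mod 26.
Applying it to senate: s(18)→17·18+22≡16=q; e(4)→17·4+22≡12=m; n(13)→17·13+22≡9=j; a(0)→17·0+22≡22=w; t(19)→17·19+22≡7=h; e(4)→17·4+22≡12=m (all mod 26).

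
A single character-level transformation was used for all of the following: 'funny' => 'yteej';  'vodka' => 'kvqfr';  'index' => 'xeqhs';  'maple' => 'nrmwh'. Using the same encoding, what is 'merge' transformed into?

f(5)→y(24) and u(20)→t(19) fit y≡17x+17 (mod 26); the inverse of 17 mod 26 is 23. Each letter's alphabet position (a=0..z=25) is mapped through 17·x+17 mod 26 — an affine cipher.
On merge: m(12)→17·12+17≡13=n; e(4)→17·4+17≡7=h; r(17)→17·17+17≡20=u; g(6)→17·6+17≡15=p; e(4)→17·4+17≡7=h (all mod 26).

nhuph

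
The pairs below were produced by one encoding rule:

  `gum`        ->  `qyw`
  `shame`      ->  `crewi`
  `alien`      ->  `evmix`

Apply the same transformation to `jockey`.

The shift depends on letter class: consonant g→q is +10, but vowel u→y is +4. Vowels shift forward by 4 and consonants shift forward by 10.
For jockey: j(cons)+10=t, o(vowel)+4=s, c(cons)+10=m, k(cons)+10=u, e(vowel)+4=i, y(cons)+10=i.

tsmuii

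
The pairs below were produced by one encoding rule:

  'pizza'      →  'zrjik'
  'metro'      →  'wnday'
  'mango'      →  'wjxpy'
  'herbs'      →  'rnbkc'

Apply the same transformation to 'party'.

Shifts by position in pizza: pos 0: p→z (+10), pos 1: i→r (+9), pos 2: z→j (+10), pos 3: z→i (+9) — repeating every 2. The shifts repeat in a cycle of length 2: positions 0,1,… shift by +10, +9, then the pattern repeats.
On party: p+10=z, a+9=j, r+10=b, t+9=c, y+10=i.

zjbci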